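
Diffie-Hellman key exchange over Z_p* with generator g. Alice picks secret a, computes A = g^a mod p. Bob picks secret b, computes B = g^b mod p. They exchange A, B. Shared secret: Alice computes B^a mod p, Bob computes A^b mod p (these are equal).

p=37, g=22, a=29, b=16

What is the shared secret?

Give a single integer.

A = 22^29 mod 37  (bits of 29 = 11101)
  bit 0 = 1: r = r^2 * 22 mod 37 = 1^2 * 22 = 1*22 = 22
  bit 1 = 1: r = r^2 * 22 mod 37 = 22^2 * 22 = 3*22 = 29
  bit 2 = 1: r = r^2 * 22 mod 37 = 29^2 * 22 = 27*22 = 2
  bit 3 = 0: r = r^2 mod 37 = 2^2 = 4
  bit 4 = 1: r = r^2 * 22 mod 37 = 4^2 * 22 = 16*22 = 19
  -> A = 19
B = 22^16 mod 37  (bits of 16 = 10000)
  bit 0 = 1: r = r^2 * 22 mod 37 = 1^2 * 22 = 1*22 = 22
  bit 1 = 0: r = r^2 mod 37 = 22^2 = 3
  bit 2 = 0: r = r^2 mod 37 = 3^2 = 9
  bit 3 = 0: r = r^2 mod 37 = 9^2 = 7
  bit 4 = 0: r = r^2 mod 37 = 7^2 = 12
  -> B = 12
s = B^a = 12^29 mod 37  (bits of 29 = 11101)
  bit 0 = 1: r = r^2 * 12 mod 37 = 1^2 * 12 = 1*12 = 12
  bit 1 = 1: r = r^2 * 12 mod 37 = 12^2 * 12 = 33*12 = 26
  bit 2 = 1: r = r^2 * 12 mod 37 = 26^2 * 12 = 10*12 = 9
  bit 3 = 0: r = r^2 mod 37 = 9^2 = 7
  bit 4 = 1: r = r^2 * 12 mod 37 = 7^2 * 12 = 12*12 = 33
  -> s = B^a = 33

Answer: 33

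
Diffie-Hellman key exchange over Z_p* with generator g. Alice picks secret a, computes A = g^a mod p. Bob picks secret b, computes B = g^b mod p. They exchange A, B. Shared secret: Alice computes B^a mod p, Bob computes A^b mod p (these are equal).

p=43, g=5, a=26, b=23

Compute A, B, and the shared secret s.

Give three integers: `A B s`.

A = 5^26 mod 43  (bits of 26 = 11010)
  bit 0 = 1: r = r^2 * 5 mod 43 = 1^2 * 5 = 1*5 = 5
  bit 1 = 1: r = r^2 * 5 mod 43 = 5^2 * 5 = 25*5 = 39
  bit 2 = 0: r = r^2 mod 43 = 39^2 = 16
  bit 3 = 1: r = r^2 * 5 mod 43 = 16^2 * 5 = 41*5 = 33
  bit 4 = 0: r = r^2 mod 43 = 33^2 = 14
  -> A = 14
B = 5^23 mod 43  (bits of 23 = 10111)
  bit 0 = 1: r = r^2 * 5 mod 43 = 1^2 * 5 = 1*5 = 5
  bit 1 = 0: r = r^2 mod 43 = 5^2 = 25
  bit 2 = 1: r = r^2 * 5 mod 43 = 25^2 * 5 = 23*5 = 29
  bit 3 = 1: r = r^2 * 5 mod 43 = 29^2 * 5 = 24*5 = 34
  bit 4 = 1: r = r^2 * 5 mod 43 = 34^2 * 5 = 38*5 = 18
  -> B = 18
s = B^a = 18^26 mod 43  (bits of 26 = 11010)
  bit 0 = 1: r = r^2 * 18 mod 43 = 1^2 * 18 = 1*18 = 18
  bit 1 = 1: r = r^2 * 18 mod 43 = 18^2 * 18 = 23*18 = 27
  bit 2 = 0: r = r^2 mod 43 = 27^2 = 41
  bit 3 = 1: r = r^2 * 18 mod 43 = 41^2 * 18 = 4*18 = 29
  bit 4 = 0: r = r^2 mod 43 = 29^2 = 24
  -> s = B^a = 24

Answer: 14 18 24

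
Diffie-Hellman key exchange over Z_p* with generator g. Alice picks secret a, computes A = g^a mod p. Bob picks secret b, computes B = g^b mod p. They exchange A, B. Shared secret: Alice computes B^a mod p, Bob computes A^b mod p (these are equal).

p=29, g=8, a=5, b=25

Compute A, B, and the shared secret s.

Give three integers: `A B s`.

A = 8^5 mod 29  (bits of 5 = 101)
  bit 0 = 1: r = r^2 * 8 mod 29 = 1^2 * 8 = 1*8 = 8
  bit 1 = 0: r = r^2 mod 29 = 8^2 = 6
  bit 2 = 1: r = r^2 * 8 mod 29 = 6^2 * 8 = 7*8 = 27
  -> A = 27
B = 8^25 mod 29  (bits of 25 = 11001)
  bit 0 = 1: r = r^2 * 8 mod 29 = 1^2 * 8 = 1*8 = 8
  bit 1 = 1: r = r^2 * 8 mod 29 = 8^2 * 8 = 6*8 = 19
  bit 2 = 0: r = r^2 mod 29 = 19^2 = 13
  bit 3 = 0: r = r^2 mod 29 = 13^2 = 24
  bit 4 = 1: r = r^2 * 8 mod 29 = 24^2 * 8 = 25*8 = 26
  -> B = 26
s = B^a = 26^5 mod 29  (bits of 5 = 101)
  bit 0 = 1: r = r^2 * 26 mod 29 = 1^2 * 26 = 1*26 = 26
  bit 1 = 0: r = r^2 mod 29 = 26^2 = 9
  bit 2 = 1: r = r^2 * 26 mod 29 = 9^2 * 26 = 23*26 = 18
  -> s = B^a = 18

Answer: 27 26 18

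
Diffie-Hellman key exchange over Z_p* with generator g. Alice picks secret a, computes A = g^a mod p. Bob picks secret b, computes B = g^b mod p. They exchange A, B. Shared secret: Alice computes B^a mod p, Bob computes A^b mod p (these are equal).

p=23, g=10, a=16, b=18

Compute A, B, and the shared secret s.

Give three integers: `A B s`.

Answer: 4 9 8

Derivation:
A = 10^16 mod 23  (bits of 16 = 10000)
  bit 0 = 1: r = r^2 * 10 mod 23 = 1^2 * 10 = 1*10 = 10
  bit 1 = 0: r = r^2 mod 23 = 10^2 = 8
  bit 2 = 0: r = r^2 mod 23 = 8^2 = 18
  bit 3 = 0: r = r^2 mod 23 = 18^2 = 2
  bit 4 = 0: r = r^2 mod 23 = 2^2 = 4
  -> A = 4
B = 10^18 mod 23  (bits of 18 = 10010)
  bit 0 = 1: r = r^2 * 10 mod 23 = 1^2 * 10 = 1*10 = 10
  bit 1 = 0: r = r^2 mod 23 = 10^2 = 8
  bit 2 = 0: r = r^2 mod 23 = 8^2 = 18
  bit 3 = 1: r = r^2 * 10 mod 23 = 18^2 * 10 = 2*10 = 20
  bit 4 = 0: r = r^2 mod 23 = 20^2 = 9
  -> B = 9
s = B^a = 9^16 mod 23  (bits of 16 = 10000)
  bit 0 = 1: r = r^2 * 9 mod 23 = 1^2 * 9 = 1*9 = 9
  bit 1 = 0: r = r^2 mod 23 = 9^2 = 12
  bit 2 = 0: r = r^2 mod 23 = 12^2 = 6
  bit 3 = 0: r = r^2 mod 23 = 6^2 = 13
  bit 4 = 0: r = r^2 mod 23 = 13^2 = 8
  -> s = B^a = 8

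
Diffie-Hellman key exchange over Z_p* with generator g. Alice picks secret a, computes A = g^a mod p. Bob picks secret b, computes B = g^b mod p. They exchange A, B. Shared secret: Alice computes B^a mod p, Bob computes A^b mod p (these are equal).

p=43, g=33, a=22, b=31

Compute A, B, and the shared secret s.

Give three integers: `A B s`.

A = 33^22 mod 43  (bits of 22 = 10110)
  bit 0 = 1: r = r^2 * 33 mod 43 = 1^2 * 33 = 1*33 = 33
  bit 1 = 0: r = r^2 mod 43 = 33^2 = 14
  bit 2 = 1: r = r^2 * 33 mod 43 = 14^2 * 33 = 24*33 = 18
  bit 3 = 1: r = r^2 * 33 mod 43 = 18^2 * 33 = 23*33 = 28
  bit 4 = 0: r = r^2 mod 43 = 28^2 = 10
  -> A = 10
B = 33^31 mod 43  (bits of 31 = 11111)
  bit 0 = 1: r = r^2 * 33 mod 43 = 1^2 * 33 = 1*33 = 33
  bit 1 = 1: r = r^2 * 33 mod 43 = 33^2 * 33 = 14*33 = 32
  bit 2 = 1: r = r^2 * 33 mod 43 = 32^2 * 33 = 35*33 = 37
  bit 3 = 1: r = r^2 * 33 mod 43 = 37^2 * 33 = 36*33 = 27
  bit 4 = 1: r = r^2 * 33 mod 43 = 27^2 * 33 = 41*33 = 20
  -> B = 20
s = B^a = 20^22 mod 43  (bits of 22 = 10110)
  bit 0 = 1: r = r^2 * 20 mod 43 = 1^2 * 20 = 1*20 = 20
  bit 1 = 0: r = r^2 mod 43 = 20^2 = 13
  bit 2 = 1: r = r^2 * 20 mod 43 = 13^2 * 20 = 40*20 = 26
  bit 3 = 1: r = r^2 * 20 mod 43 = 26^2 * 20 = 31*20 = 18
  bit 4 = 0: r = r^2 mod 43 = 18^2 = 23
  -> s = B^a = 23

Answer: 10 20 23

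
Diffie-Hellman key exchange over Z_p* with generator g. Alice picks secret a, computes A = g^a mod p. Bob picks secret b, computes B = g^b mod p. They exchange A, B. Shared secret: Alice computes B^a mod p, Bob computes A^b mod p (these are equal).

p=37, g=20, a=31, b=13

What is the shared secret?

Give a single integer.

A = 20^31 mod 37  (bits of 31 = 11111)
  bit 0 = 1: r = r^2 * 20 mod 37 = 1^2 * 20 = 1*20 = 20
  bit 1 = 1: r = r^2 * 20 mod 37 = 20^2 * 20 = 30*20 = 8
  bit 2 = 1: r = r^2 * 20 mod 37 = 8^2 * 20 = 27*20 = 22
  bit 3 = 1: r = r^2 * 20 mod 37 = 22^2 * 20 = 3*20 = 23
  bit 4 = 1: r = r^2 * 20 mod 37 = 23^2 * 20 = 11*20 = 35
  -> A = 35
B = 20^13 mod 37  (bits of 13 = 1101)
  bit 0 = 1: r = r^2 * 20 mod 37 = 1^2 * 20 = 1*20 = 20
  bit 1 = 1: r = r^2 * 20 mod 37 = 20^2 * 20 = 30*20 = 8
  bit 2 = 0: r = r^2 mod 37 = 8^2 = 27
  bit 3 = 1: r = r^2 * 20 mod 37 = 27^2 * 20 = 26*20 = 2
  -> B = 2
s = B^a = 2^31 mod 37  (bits of 31 = 11111)
  bit 0 = 1: r = r^2 * 2 mod 37 = 1^2 * 2 = 1*2 = 2
  bit 1 = 1: r = r^2 * 2 mod 37 = 2^2 * 2 = 4*2 = 8
  bit 2 = 1: r = r^2 * 2 mod 37 = 8^2 * 2 = 27*2 = 17
  bit 3 = 1: r = r^2 * 2 mod 37 = 17^2 * 2 = 30*2 = 23
  bit 4 = 1: r = r^2 * 2 mod 37 = 23^2 * 2 = 11*2 = 22
  -> s = B^a = 22

Answer: 22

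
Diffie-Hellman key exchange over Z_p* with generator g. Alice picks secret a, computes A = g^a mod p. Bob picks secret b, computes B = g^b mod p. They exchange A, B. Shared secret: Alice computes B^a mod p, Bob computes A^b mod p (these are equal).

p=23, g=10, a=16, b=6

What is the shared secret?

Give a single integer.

A = 10^16 mod 23  (bits of 16 = 10000)
  bit 0 = 1: r = r^2 * 10 mod 23 = 1^2 * 10 = 1*10 = 10
  bit 1 = 0: r = r^2 mod 23 = 10^2 = 8
  bit 2 = 0: r = r^2 mod 23 = 8^2 = 18
  bit 3 = 0: r = r^2 mod 23 = 18^2 = 2
  bit 4 = 0: r = r^2 mod 23 = 2^2 = 4
  -> A = 4
B = 10^6 mod 23  (bits of 6 = 110)
  bit 0 = 1: r = r^2 * 10 mod 23 = 1^2 * 10 = 1*10 = 10
  bit 1 = 1: r = r^2 * 10 mod 23 = 10^2 * 10 = 8*10 = 11
  bit 2 = 0: r = r^2 mod 23 = 11^2 = 6
  -> B = 6
s = B^a = 6^16 mod 23  (bits of 16 = 10000)
  bit 0 = 1: r = r^2 * 6 mod 23 = 1^2 * 6 = 1*6 = 6
  bit 1 = 0: r = r^2 mod 23 = 6^2 = 13
  bit 2 = 0: r = r^2 mod 23 = 13^2 = 8
  bit 3 = 0: r = r^2 mod 23 = 8^2 = 18
  bit 4 = 0: r = r^2 mod 23 = 18^2 = 2
  -> s = B^a = 2

Answer: 2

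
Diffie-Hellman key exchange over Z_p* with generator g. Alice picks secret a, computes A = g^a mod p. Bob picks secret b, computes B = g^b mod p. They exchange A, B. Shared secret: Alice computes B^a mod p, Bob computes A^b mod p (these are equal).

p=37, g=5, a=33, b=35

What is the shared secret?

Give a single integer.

Answer: 14

Derivation:
A = 5^33 mod 37  (bits of 33 = 100001)
  bit 0 = 1: r = r^2 * 5 mod 37 = 1^2 * 5 = 1*5 = 5
  bit 1 = 0: r = r^2 mod 37 = 5^2 = 25
  bit 2 = 0: r = r^2 mod 37 = 25^2 = 33
  bit 3 = 0: r = r^2 mod 37 = 33^2 = 16
  bit 4 = 0: r = r^2 mod 37 = 16^2 = 34
  bit 5 = 1: r = r^2 * 5 mod 37 = 34^2 * 5 = 9*5 = 8
  -> A = 8
B = 5^35 mod 37  (bits of 35 = 100011)
  bit 0 = 1: r = r^2 * 5 mod 37 = 1^2 * 5 = 1*5 = 5
  bit 1 = 0: r = r^2 mod 37 = 5^2 = 25
  bit 2 = 0: r = r^2 mod 37 = 25^2 = 33
  bit 3 = 0: r = r^2 mod 37 = 33^2 = 16
  bit 4 = 1: r = r^2 * 5 mod 37 = 16^2 * 5 = 34*5 = 22
  bit 5 = 1: r = r^2 * 5 mod 37 = 22^2 * 5 = 3*5 = 15
  -> B = 15
s = B^a = 15^33 mod 37  (bits of 33 = 100001)
  bit 0 = 1: r = r^2 * 15 mod 37 = 1^2 * 15 = 1*15 = 15
  bit 1 = 0: r = r^2 mod 37 = 15^2 = 3
  bit 2 = 0: r = r^2 mod 37 = 3^2 = 9
  bit 3 = 0: r = r^2 mod 37 = 9^2 = 7
  bit 4 = 0: r = r^2 mod 37 = 7^2 = 12
  bit 5 = 1: r = r^2 * 15 mod 37 = 12^2 * 15 = 33*15 = 14
  -> s = B^a = 14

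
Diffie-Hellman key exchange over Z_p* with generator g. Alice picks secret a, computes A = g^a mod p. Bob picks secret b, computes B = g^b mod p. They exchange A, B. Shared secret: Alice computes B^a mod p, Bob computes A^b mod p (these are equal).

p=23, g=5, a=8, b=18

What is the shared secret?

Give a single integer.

A = 5^8 mod 23  (bits of 8 = 1000)
  bit 0 = 1: r = r^2 * 5 mod 23 = 1^2 * 5 = 1*5 = 5
  bit 1 = 0: r = r^2 mod 23 = 5^2 = 2
  bit 2 = 0: r = r^2 mod 23 = 2^2 = 4
  bit 3 = 0: r = r^2 mod 23 = 4^2 = 16
  -> A = 16
B = 5^18 mod 23  (bits of 18 = 10010)
  bit 0 = 1: r = r^2 * 5 mod 23 = 1^2 * 5 = 1*5 = 5
  bit 1 = 0: r = r^2 mod 23 = 5^2 = 2
  bit 2 = 0: r = r^2 mod 23 = 2^2 = 4
  bit 3 = 1: r = r^2 * 5 mod 23 = 4^2 * 5 = 16*5 = 11
  bit 4 = 0: r = r^2 mod 23 = 11^2 = 6
  -> B = 6
s = B^a = 6^8 mod 23  (bits of 8 = 1000)
  bit 0 = 1: r = r^2 * 6 mod 23 = 1^2 * 6 = 1*6 = 6
  bit 1 = 0: r = r^2 mod 23 = 6^2 = 13
  bit 2 = 0: r = r^2 mod 23 = 13^2 = 8
  bit 3 = 0: r = r^2 mod 23 = 8^2 = 18
  -> s = B^a = 18

Answer: 18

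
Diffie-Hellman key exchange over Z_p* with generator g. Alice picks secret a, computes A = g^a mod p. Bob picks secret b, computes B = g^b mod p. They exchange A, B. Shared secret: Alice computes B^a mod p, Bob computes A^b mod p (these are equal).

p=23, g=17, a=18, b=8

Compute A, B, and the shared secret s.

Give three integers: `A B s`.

Answer: 3 18 6

Derivation:
A = 17^18 mod 23  (bits of 18 = 10010)
  bit 0 = 1: r = r^2 * 17 mod 23 = 1^2 * 17 = 1*17 = 17
  bit 1 = 0: r = r^2 mod 23 = 17^2 = 13
  bit 2 = 0: r = r^2 mod 23 = 13^2 = 8
  bit 3 = 1: r = r^2 * 17 mod 23 = 8^2 * 17 = 18*17 = 7
  bit 4 = 0: r = r^2 mod 23 = 7^2 = 3
  -> A = 3
B = 17^8 mod 23  (bits of 8 = 1000)
  bit 0 = 1: r = r^2 * 17 mod 23 = 1^2 * 17 = 1*17 = 17
  bit 1 = 0: r = r^2 mod 23 = 17^2 = 13
  bit 2 = 0: r = r^2 mod 23 = 13^2 = 8
  bit 3 = 0: r = r^2 mod 23 = 8^2 = 18
  -> B = 18
s = B^a = 18^18 mod 23  (bits of 18 = 10010)
  bit 0 = 1: r = r^2 * 18 mod 23 = 1^2 * 18 = 1*18 = 18
  bit 1 = 0: r = r^2 mod 23 = 18^2 = 2
  bit 2 = 0: r = r^2 mod 23 = 2^2 = 4
  bit 3 = 1: r = r^2 * 18 mod 23 = 4^2 * 18 = 16*18 = 12
  bit 4 = 0: r = r^2 mod 23 = 12^2 = 6
  -> s = B^a = 6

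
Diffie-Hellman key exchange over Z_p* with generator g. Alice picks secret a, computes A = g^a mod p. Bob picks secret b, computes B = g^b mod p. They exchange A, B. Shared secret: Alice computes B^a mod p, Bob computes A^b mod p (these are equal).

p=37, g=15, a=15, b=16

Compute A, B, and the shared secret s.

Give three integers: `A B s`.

Answer: 23 12 10

Derivation:
A = 15^15 mod 37  (bits of 15 = 1111)
  bit 0 = 1: r = r^2 * 15 mod 37 = 1^2 * 15 = 1*15 = 15
  bit 1 = 1: r = r^2 * 15 mod 37 = 15^2 * 15 = 3*15 = 8
  bit 2 = 1: r = r^2 * 15 mod 37 = 8^2 * 15 = 27*15 = 35
  bit 3 = 1: r = r^2 * 15 mod 37 = 35^2 * 15 = 4*15 = 23
  -> A = 23
B = 15^16 mod 37  (bits of 16 = 10000)
  bit 0 = 1: r = r^2 * 15 mod 37 = 1^2 * 15 = 1*15 = 15
  bit 1 = 0: r = r^2 mod 37 = 15^2 = 3
  bit 2 = 0: r = r^2 mod 37 = 3^2 = 9
  bit 3 = 0: r = r^2 mod 37 = 9^2 = 7
  bit 4 = 0: r = r^2 mod 37 = 7^2 = 12
  -> B = 12
s = B^a = 12^15 mod 37  (bits of 15 = 1111)
  bit 0 = 1: r = r^2 * 12 mod 37 = 1^2 * 12 = 1*12 = 12
  bit 1 = 1: r = r^2 * 12 mod 37 = 12^2 * 12 = 33*12 = 26
  bit 2 = 1: r = r^2 * 12 mod 37 = 26^2 * 12 = 10*12 = 9
  bit 3 = 1: r = r^2 * 12 mod 37 = 9^2 * 12 = 7*12 = 10
  -> s = B^a = 10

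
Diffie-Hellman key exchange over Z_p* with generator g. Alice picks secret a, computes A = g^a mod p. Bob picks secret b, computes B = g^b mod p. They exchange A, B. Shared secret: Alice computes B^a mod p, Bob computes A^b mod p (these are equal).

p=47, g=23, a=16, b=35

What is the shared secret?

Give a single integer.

Answer: 9

Derivation:
A = 23^16 mod 47  (bits of 16 = 10000)
  bit 0 = 1: r = r^2 * 23 mod 47 = 1^2 * 23 = 1*23 = 23
  bit 1 = 0: r = r^2 mod 47 = 23^2 = 12
  bit 2 = 0: r = r^2 mod 47 = 12^2 = 3
  bit 3 = 0: r = r^2 mod 47 = 3^2 = 9
  bit 4 = 0: r = r^2 mod 47 = 9^2 = 34
  -> A = 34
B = 23^35 mod 47  (bits of 35 = 100011)
  bit 0 = 1: r = r^2 * 23 mod 47 = 1^2 * 23 = 1*23 = 23
  bit 1 = 0: r = r^2 mod 47 = 23^2 = 12
  bit 2 = 0: r = r^2 mod 47 = 12^2 = 3
  bit 3 = 0: r = r^2 mod 47 = 3^2 = 9
  bit 4 = 1: r = r^2 * 23 mod 47 = 9^2 * 23 = 34*23 = 30
  bit 5 = 1: r = r^2 * 23 mod 47 = 30^2 * 23 = 7*23 = 20
  -> B = 20
s = B^a = 20^16 mod 47  (bits of 16 = 10000)
  bit 0 = 1: r = r^2 * 20 mod 47 = 1^2 * 20 = 1*20 = 20
  bit 1 = 0: r = r^2 mod 47 = 20^2 = 24
  bit 2 = 0: r = r^2 mod 47 = 24^2 = 12
  bit 3 = 0: r = r^2 mod 47 = 12^2 = 3
  bit 4 = 0: r = r^2 mod 47 = 3^2 = 9
  -> s = B^a = 9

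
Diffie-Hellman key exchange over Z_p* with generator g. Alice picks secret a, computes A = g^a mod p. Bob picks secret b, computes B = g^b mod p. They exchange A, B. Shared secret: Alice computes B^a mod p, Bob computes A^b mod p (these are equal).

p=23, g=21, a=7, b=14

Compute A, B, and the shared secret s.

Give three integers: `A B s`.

Answer: 10 8 12

Derivation:
A = 21^7 mod 23  (bits of 7 = 111)
  bit 0 = 1: r = r^2 * 21 mod 23 = 1^2 * 21 = 1*21 = 21
  bit 1 = 1: r = r^2 * 21 mod 23 = 21^2 * 21 = 4*21 = 15
  bit 2 = 1: r = r^2 * 21 mod 23 = 15^2 * 21 = 18*21 = 10
  -> A = 10
B = 21^14 mod 23  (bits of 14 = 1110)
  bit 0 = 1: r = r^2 * 21 mod 23 = 1^2 * 21 = 1*21 = 21
  bit 1 = 1: r = r^2 * 21 mod 23 = 21^2 * 21 = 4*21 = 15
  bit 2 = 1: r = r^2 * 21 mod 23 = 15^2 * 21 = 18*21 = 10
  bit 3 = 0: r = r^2 mod 23 = 10^2 = 8
  -> B = 8
s = B^a = 8^7 mod 23  (bits of 7 = 111)
  bit 0 = 1: r = r^2 * 8 mod 23 = 1^2 * 8 = 1*8 = 8
  bit 1 = 1: r = r^2 * 8 mod 23 = 8^2 * 8 = 18*8 = 6
  bit 2 = 1: r = r^2 * 8 mod 23 = 6^2 * 8 = 13*8 = 12
  -> s = B^a = 12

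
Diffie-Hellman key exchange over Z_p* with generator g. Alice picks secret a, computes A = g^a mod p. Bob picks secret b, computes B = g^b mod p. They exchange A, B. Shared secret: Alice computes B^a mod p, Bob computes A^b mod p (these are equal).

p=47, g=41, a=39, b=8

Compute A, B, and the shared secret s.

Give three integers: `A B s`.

A = 41^39 mod 47  (bits of 39 = 100111)
  bit 0 = 1: r = r^2 * 41 mod 47 = 1^2 * 41 = 1*41 = 41
  bit 1 = 0: r = r^2 mod 47 = 41^2 = 36
  bit 2 = 0: r = r^2 mod 47 = 36^2 = 27
  bit 3 = 1: r = r^2 * 41 mod 47 = 27^2 * 41 = 24*41 = 44
  bit 4 = 1: r = r^2 * 41 mod 47 = 44^2 * 41 = 9*41 = 40
  bit 5 = 1: r = r^2 * 41 mod 47 = 40^2 * 41 = 2*41 = 35
  -> A = 35
B = 41^8 mod 47  (bits of 8 = 1000)
  bit 0 = 1: r = r^2 * 41 mod 47 = 1^2 * 41 = 1*41 = 41
  bit 1 = 0: r = r^2 mod 47 = 41^2 = 36
  bit 2 = 0: r = r^2 mod 47 = 36^2 = 27
  bit 3 = 0: r = r^2 mod 47 = 27^2 = 24
  -> B = 24
s = B^a = 24^39 mod 47  (bits of 39 = 100111)
  bit 0 = 1: r = r^2 * 24 mod 47 = 1^2 * 24 = 1*24 = 24
  bit 1 = 0: r = r^2 mod 47 = 24^2 = 12
  bit 2 = 0: r = r^2 mod 47 = 12^2 = 3
  bit 3 = 1: r = r^2 * 24 mod 47 = 3^2 * 24 = 9*24 = 28
  bit 4 = 1: r = r^2 * 24 mod 47 = 28^2 * 24 = 32*24 = 16
  bit 5 = 1: r = r^2 * 24 mod 47 = 16^2 * 24 = 21*24 = 34
  -> s = B^a = 34

Answer: 35 24 34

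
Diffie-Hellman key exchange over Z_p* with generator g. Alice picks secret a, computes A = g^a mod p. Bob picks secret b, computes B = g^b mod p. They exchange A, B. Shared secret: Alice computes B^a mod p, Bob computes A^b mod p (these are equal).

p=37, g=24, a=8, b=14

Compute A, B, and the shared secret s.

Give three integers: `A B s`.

A = 24^8 mod 37  (bits of 8 = 1000)
  bit 0 = 1: r = r^2 * 24 mod 37 = 1^2 * 24 = 1*24 = 24
  bit 1 = 0: r = r^2 mod 37 = 24^2 = 21
  bit 2 = 0: r = r^2 mod 37 = 21^2 = 34
  bit 3 = 0: r = r^2 mod 37 = 34^2 = 9
  -> A = 9
B = 24^14 mod 37  (bits of 14 = 1110)
  bit 0 = 1: r = r^2 * 24 mod 37 = 1^2 * 24 = 1*24 = 24
  bit 1 = 1: r = r^2 * 24 mod 37 = 24^2 * 24 = 21*24 = 23
  bit 2 = 1: r = r^2 * 24 mod 37 = 23^2 * 24 = 11*24 = 5
  bit 3 = 0: r = r^2 mod 37 = 5^2 = 25
  -> B = 25
s = B^a = 25^8 mod 37  (bits of 8 = 1000)
  bit 0 = 1: r = r^2 * 25 mod 37 = 1^2 * 25 = 1*25 = 25
  bit 1 = 0: r = r^2 mod 37 = 25^2 = 33
  bit 2 = 0: r = r^2 mod 37 = 33^2 = 16
  bit 3 = 0: r = r^2 mod 37 = 16^2 = 34
  -> s = B^a = 34

Answer: 9 25 34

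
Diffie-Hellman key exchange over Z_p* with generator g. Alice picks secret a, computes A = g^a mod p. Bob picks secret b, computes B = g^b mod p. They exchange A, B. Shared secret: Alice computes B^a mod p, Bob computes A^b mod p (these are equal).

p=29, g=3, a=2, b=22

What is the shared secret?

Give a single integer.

A = 3^2 mod 29  (bits of 2 = 10)
  bit 0 = 1: r = r^2 * 3 mod 29 = 1^2 * 3 = 1*3 = 3
  bit 1 = 0: r = r^2 mod 29 = 3^2 = 9
  -> A = 9
B = 3^22 mod 29  (bits of 22 = 10110)
  bit 0 = 1: r = r^2 * 3 mod 29 = 1^2 * 3 = 1*3 = 3
  bit 1 = 0: r = r^2 mod 29 = 3^2 = 9
  bit 2 = 1: r = r^2 * 3 mod 29 = 9^2 * 3 = 23*3 = 11
  bit 3 = 1: r = r^2 * 3 mod 29 = 11^2 * 3 = 5*3 = 15
  bit 4 = 0: r = r^2 mod 29 = 15^2 = 22
  -> B = 22
s = B^a = 22^2 mod 29  (bits of 2 = 10)
  bit 0 = 1: r = r^2 * 22 mod 29 = 1^2 * 22 = 1*22 = 22
  bit 1 = 0: r = r^2 mod 29 = 22^2 = 20
  -> s = B^a = 20

Answer: 20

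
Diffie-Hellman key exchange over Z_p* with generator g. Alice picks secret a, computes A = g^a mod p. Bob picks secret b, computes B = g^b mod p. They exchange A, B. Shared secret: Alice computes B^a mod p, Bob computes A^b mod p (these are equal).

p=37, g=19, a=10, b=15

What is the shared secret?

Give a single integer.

Answer: 11

Derivation:
A = 19^10 mod 37  (bits of 10 = 1010)
  bit 0 = 1: r = r^2 * 19 mod 37 = 1^2 * 19 = 1*19 = 19
  bit 1 = 0: r = r^2 mod 37 = 19^2 = 28
  bit 2 = 1: r = r^2 * 19 mod 37 = 28^2 * 19 = 7*19 = 22
  bit 3 = 0: r = r^2 mod 37 = 22^2 = 3
  -> A = 3
B = 19^15 mod 37  (bits of 15 = 1111)
  bit 0 = 1: r = r^2 * 19 mod 37 = 1^2 * 19 = 1*19 = 19
  bit 1 = 1: r = r^2 * 19 mod 37 = 19^2 * 19 = 28*19 = 14
  bit 2 = 1: r = r^2 * 19 mod 37 = 14^2 * 19 = 11*19 = 24
  bit 3 = 1: r = r^2 * 19 mod 37 = 24^2 * 19 = 21*19 = 29
  -> B = 29
s = B^a = 29^10 mod 37  (bits of 10 = 1010)
  bit 0 = 1: r = r^2 * 29 mod 37 = 1^2 * 29 = 1*29 = 29
  bit 1 = 0: r = r^2 mod 37 = 29^2 = 27
  bit 2 = 1: r = r^2 * 29 mod 37 = 27^2 * 29 = 26*29 = 14
  bit 3 = 0: r = r^2 mod 37 = 14^2 = 11
  -> s = B^a = 11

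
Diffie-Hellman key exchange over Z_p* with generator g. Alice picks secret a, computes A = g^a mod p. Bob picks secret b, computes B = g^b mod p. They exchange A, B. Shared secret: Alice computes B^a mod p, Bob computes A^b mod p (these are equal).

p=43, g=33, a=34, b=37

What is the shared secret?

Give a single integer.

A = 33^34 mod 43  (bits of 34 = 100010)
  bit 0 = 1: r = r^2 * 33 mod 43 = 1^2 * 33 = 1*33 = 33
  bit 1 = 0: r = r^2 mod 43 = 33^2 = 14
  bit 2 = 0: r = r^2 mod 43 = 14^2 = 24
  bit 3 = 0: r = r^2 mod 43 = 24^2 = 17
  bit 4 = 1: r = r^2 * 33 mod 43 = 17^2 * 33 = 31*33 = 34
  bit 5 = 0: r = r^2 mod 43 = 34^2 = 38
  -> A = 38
B = 33^37 mod 43  (bits of 37 = 100101)
  bit 0 = 1: r = r^2 * 33 mod 43 = 1^2 * 33 = 1*33 = 33
  bit 1 = 0: r = r^2 mod 43 = 33^2 = 14
  bit 2 = 0: r = r^2 mod 43 = 14^2 = 24
  bit 3 = 1: r = r^2 * 33 mod 43 = 24^2 * 33 = 17*33 = 2
  bit 4 = 0: r = r^2 mod 43 = 2^2 = 4
  bit 5 = 1: r = r^2 * 33 mod 43 = 4^2 * 33 = 16*33 = 12
  -> B = 12
s = B^a = 12^34 mod 43  (bits of 34 = 100010)
  bit 0 = 1: r = r^2 * 12 mod 43 = 1^2 * 12 = 1*12 = 12
  bit 1 = 0: r = r^2 mod 43 = 12^2 = 15
  bit 2 = 0: r = r^2 mod 43 = 15^2 = 10
  bit 3 = 0: r = r^2 mod 43 = 10^2 = 14
  bit 4 = 1: r = r^2 * 12 mod 43 = 14^2 * 12 = 24*12 = 30
  bit 5 = 0: r = r^2 mod 43 = 30^2 = 40
  -> s = B^a = 40

Answer: 40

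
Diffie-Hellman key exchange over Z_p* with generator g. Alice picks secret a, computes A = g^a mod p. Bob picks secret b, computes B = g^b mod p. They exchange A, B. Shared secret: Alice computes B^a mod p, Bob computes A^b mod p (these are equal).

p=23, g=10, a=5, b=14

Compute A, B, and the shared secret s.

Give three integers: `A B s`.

A = 10^5 mod 23  (bits of 5 = 101)
  bit 0 = 1: r = r^2 * 10 mod 23 = 1^2 * 10 = 1*10 = 10
  bit 1 = 0: r = r^2 mod 23 = 10^2 = 8
  bit 2 = 1: r = r^2 * 10 mod 23 = 8^2 * 10 = 18*10 = 19
  -> A = 19
B = 10^14 mod 23  (bits of 14 = 1110)
  bit 0 = 1: r = r^2 * 10 mod 23 = 1^2 * 10 = 1*10 = 10
  bit 1 = 1: r = r^2 * 10 mod 23 = 10^2 * 10 = 8*10 = 11
  bit 2 = 1: r = r^2 * 10 mod 23 = 11^2 * 10 = 6*10 = 14
  bit 3 = 0: r = r^2 mod 23 = 14^2 = 12
  -> B = 12
s = B^a = 12^5 mod 23  (bits of 5 = 101)
  bit 0 = 1: r = r^2 * 12 mod 23 = 1^2 * 12 = 1*12 = 12
  bit 1 = 0: r = r^2 mod 23 = 12^2 = 6
  bit 2 = 1: r = r^2 * 12 mod 23 = 6^2 * 12 = 13*12 = 18
  -> s = B^a = 18

Answer: 19 12 18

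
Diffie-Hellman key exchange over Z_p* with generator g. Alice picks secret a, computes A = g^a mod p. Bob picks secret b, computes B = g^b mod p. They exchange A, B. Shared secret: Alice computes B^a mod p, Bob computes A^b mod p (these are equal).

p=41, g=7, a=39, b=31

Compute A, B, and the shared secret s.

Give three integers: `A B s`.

A = 7^39 mod 41  (bits of 39 = 100111)
  bit 0 = 1: r = r^2 * 7 mod 41 = 1^2 * 7 = 1*7 = 7
  bit 1 = 0: r = r^2 mod 41 = 7^2 = 8
  bit 2 = 0: r = r^2 mod 41 = 8^2 = 23
  bit 3 = 1: r = r^2 * 7 mod 41 = 23^2 * 7 = 37*7 = 13
  bit 4 = 1: r = r^2 * 7 mod 41 = 13^2 * 7 = 5*7 = 35
  bit 5 = 1: r = r^2 * 7 mod 41 = 35^2 * 7 = 36*7 = 6
  -> A = 6
B = 7^31 mod 41  (bits of 31 = 11111)
  bit 0 = 1: r = r^2 * 7 mod 41 = 1^2 * 7 = 1*7 = 7
  bit 1 = 1: r = r^2 * 7 mod 41 = 7^2 * 7 = 8*7 = 15
  bit 2 = 1: r = r^2 * 7 mod 41 = 15^2 * 7 = 20*7 = 17
  bit 3 = 1: r = r^2 * 7 mod 41 = 17^2 * 7 = 2*7 = 14
  bit 4 = 1: r = r^2 * 7 mod 41 = 14^2 * 7 = 32*7 = 19
  -> B = 19
s = B^a = 19^39 mod 41  (bits of 39 = 100111)
  bit 0 = 1: r = r^2 * 19 mod 41 = 1^2 * 19 = 1*19 = 19
  bit 1 = 0: r = r^2 mod 41 = 19^2 = 33
  bit 2 = 0: r = r^2 mod 41 = 33^2 = 23
  bit 3 = 1: r = r^2 * 19 mod 41 = 23^2 * 19 = 37*19 = 6
  bit 4 = 1: r = r^2 * 19 mod 41 = 6^2 * 19 = 36*19 = 28
  bit 5 = 1: r = r^2 * 19 mod 41 = 28^2 * 19 = 5*19 = 13
  -> s = B^a = 13

Answer: 6 19 13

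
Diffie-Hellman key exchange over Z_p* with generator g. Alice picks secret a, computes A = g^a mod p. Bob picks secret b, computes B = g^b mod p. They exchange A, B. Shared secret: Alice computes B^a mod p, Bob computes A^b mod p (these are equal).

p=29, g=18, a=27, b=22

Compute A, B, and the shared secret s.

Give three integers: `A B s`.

Answer: 21 13 9

Derivation:
A = 18^27 mod 29  (bits of 27 = 11011)
  bit 0 = 1: r = r^2 * 18 mod 29 = 1^2 * 18 = 1*18 = 18
  bit 1 = 1: r = r^2 * 18 mod 29 = 18^2 * 18 = 5*18 = 3
  bit 2 = 0: r = r^2 mod 29 = 3^2 = 9
  bit 3 = 1: r = r^2 * 18 mod 29 = 9^2 * 18 = 23*18 = 8
  bit 4 = 1: r = r^2 * 18 mod 29 = 8^2 * 18 = 6*18 = 21
  -> A = 21
B = 18^22 mod 29  (bits of 22 = 10110)
  bit 0 = 1: r = r^2 * 18 mod 29 = 1^2 * 18 = 1*18 = 18
  bit 1 = 0: r = r^2 mod 29 = 18^2 = 5
  bit 2 = 1: r = r^2 * 18 mod 29 = 5^2 * 18 = 25*18 = 15
  bit 3 = 1: r = r^2 * 18 mod 29 = 15^2 * 18 = 22*18 = 19
  bit 4 = 0: r = r^2 mod 29 = 19^2 = 13
  -> B = 13
s = B^a = 13^27 mod 29  (bits of 27 = 11011)
  bit 0 = 1: r = r^2 * 13 mod 29 = 1^2 * 13 = 1*13 = 13
  bit 1 = 1: r = r^2 * 13 mod 29 = 13^2 * 13 = 24*13 = 22
  bit 2 = 0: r = r^2 mod 29 = 22^2 = 20
  bit 3 = 1: r = r^2 * 13 mod 29 = 20^2 * 13 = 23*13 = 9
  bit 4 = 1: r = r^2 * 13 mod 29 = 9^2 * 13 = 23*13 = 9
  -> s = B^a = 9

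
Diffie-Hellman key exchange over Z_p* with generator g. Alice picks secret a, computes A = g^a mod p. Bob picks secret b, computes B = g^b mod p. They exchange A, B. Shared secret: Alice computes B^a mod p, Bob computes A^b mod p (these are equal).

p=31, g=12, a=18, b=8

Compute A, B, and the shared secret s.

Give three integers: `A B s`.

Answer: 8 9 16

Derivation:
A = 12^18 mod 31  (bits of 18 = 10010)
  bit 0 = 1: r = r^2 * 12 mod 31 = 1^2 * 12 = 1*12 = 12
  bit 1 = 0: r = r^2 mod 31 = 12^2 = 20
  bit 2 = 0: r = r^2 mod 31 = 20^2 = 28
  bit 3 = 1: r = r^2 * 12 mod 31 = 28^2 * 12 = 9*12 = 15
  bit 4 = 0: r = r^2 mod 31 = 15^2 = 8
  -> A = 8
B = 12^8 mod 31  (bits of 8 = 1000)
  bit 0 = 1: r = r^2 * 12 mod 31 = 1^2 * 12 = 1*12 = 12
  bit 1 = 0: r = r^2 mod 31 = 12^2 = 20
  bit 2 = 0: r = r^2 mod 31 = 20^2 = 28
  bit 3 = 0: r = r^2 mod 31 = 28^2 = 9
  -> B = 9
s = B^a = 9^18 mod 31  (bits of 18 = 10010)
  bit 0 = 1: r = r^2 * 9 mod 31 = 1^2 * 9 = 1*9 = 9
  bit 1 = 0: r = r^2 mod 31 = 9^2 = 19
  bit 2 = 0: r = r^2 mod 31 = 19^2 = 20
  bit 3 = 1: r = r^2 * 9 mod 31 = 20^2 * 9 = 28*9 = 4
  bit 4 = 0: r = r^2 mod 31 = 4^2 = 16
  -> s = B^a = 16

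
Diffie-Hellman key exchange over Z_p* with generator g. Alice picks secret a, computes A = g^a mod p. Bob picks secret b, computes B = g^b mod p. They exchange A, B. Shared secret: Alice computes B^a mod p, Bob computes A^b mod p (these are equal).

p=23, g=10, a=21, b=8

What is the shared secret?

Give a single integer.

A = 10^21 mod 23  (bits of 21 = 10101)
  bit 0 = 1: r = r^2 * 10 mod 23 = 1^2 * 10 = 1*10 = 10
  bit 1 = 0: r = r^2 mod 23 = 10^2 = 8
  bit 2 = 1: r = r^2 * 10 mod 23 = 8^2 * 10 = 18*10 = 19
  bit 3 = 0: r = r^2 mod 23 = 19^2 = 16
  bit 4 = 1: r = r^2 * 10 mod 23 = 16^2 * 10 = 3*10 = 7
  -> A = 7
B = 10^8 mod 23  (bits of 8 = 1000)
  bit 0 = 1: r = r^2 * 10 mod 23 = 1^2 * 10 = 1*10 = 10
  bit 1 = 0: r = r^2 mod 23 = 10^2 = 8
  bit 2 = 0: r = r^2 mod 23 = 8^2 = 18
  bit 3 = 0: r = r^2 mod 23 = 18^2 = 2
  -> B = 2
s = B^a = 2^21 mod 23  (bits of 21 = 10101)
  bit 0 = 1: r = r^2 * 2 mod 23 = 1^2 * 2 = 1*2 = 2
  bit 1 = 0: r = r^2 mod 23 = 2^2 = 4
  bit 2 = 1: r = r^2 * 2 mod 23 = 4^2 * 2 = 16*2 = 9
  bit 3 = 0: r = r^2 mod 23 = 9^2 = 12
  bit 4 = 1: r = r^2 * 2 mod 23 = 12^2 * 2 = 6*2 = 12
  -> s = B^a = 12

Answer: 12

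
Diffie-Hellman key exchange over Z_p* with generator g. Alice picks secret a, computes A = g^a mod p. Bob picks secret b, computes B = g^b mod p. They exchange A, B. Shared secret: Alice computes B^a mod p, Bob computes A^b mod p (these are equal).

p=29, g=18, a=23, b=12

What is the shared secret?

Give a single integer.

A = 18^23 mod 29  (bits of 23 = 10111)
  bit 0 = 1: r = r^2 * 18 mod 29 = 1^2 * 18 = 1*18 = 18
  bit 1 = 0: r = r^2 mod 29 = 18^2 = 5
  bit 2 = 1: r = r^2 * 18 mod 29 = 5^2 * 18 = 25*18 = 15
  bit 3 = 1: r = r^2 * 18 mod 29 = 15^2 * 18 = 22*18 = 19
  bit 4 = 1: r = r^2 * 18 mod 29 = 19^2 * 18 = 13*18 = 2
  -> A = 2
B = 18^12 mod 29  (bits of 12 = 1100)
  bit 0 = 1: r = r^2 * 18 mod 29 = 1^2 * 18 = 1*18 = 18
  bit 1 = 1: r = r^2 * 18 mod 29 = 18^2 * 18 = 5*18 = 3
  bit 2 = 0: r = r^2 mod 29 = 3^2 = 9
  bit 3 = 0: r = r^2 mod 29 = 9^2 = 23
  -> B = 23
s = B^a = 23^23 mod 29  (bits of 23 = 10111)
  bit 0 = 1: r = r^2 * 23 mod 29 = 1^2 * 23 = 1*23 = 23
  bit 1 = 0: r = r^2 mod 29 = 23^2 = 7
  bit 2 = 1: r = r^2 * 23 mod 29 = 7^2 * 23 = 20*23 = 25
  bit 3 = 1: r = r^2 * 23 mod 29 = 25^2 * 23 = 16*23 = 20
  bit 4 = 1: r = r^2 * 23 mod 29 = 20^2 * 23 = 23*23 = 7
  -> s = B^a = 7

Answer: 7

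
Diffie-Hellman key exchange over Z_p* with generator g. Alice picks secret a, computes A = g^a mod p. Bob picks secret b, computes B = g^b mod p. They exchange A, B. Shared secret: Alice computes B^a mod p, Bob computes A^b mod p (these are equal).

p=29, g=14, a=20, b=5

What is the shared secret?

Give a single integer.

A = 14^20 mod 29  (bits of 20 = 10100)
  bit 0 = 1: r = r^2 * 14 mod 29 = 1^2 * 14 = 1*14 = 14
  bit 1 = 0: r = r^2 mod 29 = 14^2 = 22
  bit 2 = 1: r = r^2 * 14 mod 29 = 22^2 * 14 = 20*14 = 19
  bit 3 = 0: r = r^2 mod 29 = 19^2 = 13
  bit 4 = 0: r = r^2 mod 29 = 13^2 = 24
  -> A = 24
B = 14^5 mod 29  (bits of 5 = 101)
  bit 0 = 1: r = r^2 * 14 mod 29 = 1^2 * 14 = 1*14 = 14
  bit 1 = 0: r = r^2 mod 29 = 14^2 = 22
  bit 2 = 1: r = r^2 * 14 mod 29 = 22^2 * 14 = 20*14 = 19
  -> B = 19
s = B^a = 19^20 mod 29  (bits of 20 = 10100)
  bit 0 = 1: r = r^2 * 19 mod 29 = 1^2 * 19 = 1*19 = 19
  bit 1 = 0: r = r^2 mod 29 = 19^2 = 13
  bit 2 = 1: r = r^2 * 19 mod 29 = 13^2 * 19 = 24*19 = 21
  bit 3 = 0: r = r^2 mod 29 = 21^2 = 6
  bit 4 = 0: r = r^2 mod 29 = 6^2 = 7
  -> s = B^a = 7

Answer: 7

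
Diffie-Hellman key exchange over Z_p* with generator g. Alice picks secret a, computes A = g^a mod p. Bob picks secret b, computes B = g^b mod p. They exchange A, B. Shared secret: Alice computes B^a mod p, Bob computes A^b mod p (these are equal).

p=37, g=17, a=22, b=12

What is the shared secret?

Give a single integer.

Answer: 26

Derivation:
A = 17^22 mod 37  (bits of 22 = 10110)
  bit 0 = 1: r = r^2 * 17 mod 37 = 1^2 * 17 = 1*17 = 17
  bit 1 = 0: r = r^2 mod 37 = 17^2 = 30
  bit 2 = 1: r = r^2 * 17 mod 37 = 30^2 * 17 = 12*17 = 19
  bit 3 = 1: r = r^2 * 17 mod 37 = 19^2 * 17 = 28*17 = 32
  bit 4 = 0: r = r^2 mod 37 = 32^2 = 25
  -> A = 25
B = 17^12 mod 37  (bits of 12 = 1100)
  bit 0 = 1: r = r^2 * 17 mod 37 = 1^2 * 17 = 1*17 = 17
  bit 1 = 1: r = r^2 * 17 mod 37 = 17^2 * 17 = 30*17 = 29
  bit 2 = 0: r = r^2 mod 37 = 29^2 = 27
  bit 3 = 0: r = r^2 mod 37 = 27^2 = 26
  -> B = 26
s = B^a = 26^22 mod 37  (bits of 22 = 10110)
  bit 0 = 1: r = r^2 * 26 mod 37 = 1^2 * 26 = 1*26 = 26
  bit 1 = 0: r = r^2 mod 37 = 26^2 = 10
  bit 2 = 1: r = r^2 * 26 mod 37 = 10^2 * 26 = 26*26 = 10
  bit 3 = 1: r = r^2 * 26 mod 37 = 10^2 * 26 = 26*26 = 10
  bit 4 = 0: r = r^2 mod 37 = 10^2 = 26
  -> s = B^a = 26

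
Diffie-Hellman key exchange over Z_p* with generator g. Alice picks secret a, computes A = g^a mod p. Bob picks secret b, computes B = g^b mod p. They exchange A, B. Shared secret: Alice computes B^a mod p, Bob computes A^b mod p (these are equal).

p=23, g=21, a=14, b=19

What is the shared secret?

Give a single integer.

A = 21^14 mod 23  (bits of 14 = 1110)
  bit 0 = 1: r = r^2 * 21 mod 23 = 1^2 * 21 = 1*21 = 21
  bit 1 = 1: r = r^2 * 21 mod 23 = 21^2 * 21 = 4*21 = 15
  bit 2 = 1: r = r^2 * 21 mod 23 = 15^2 * 21 = 18*21 = 10
  bit 3 = 0: r = r^2 mod 23 = 10^2 = 8
  -> A = 8
B = 21^19 mod 23  (bits of 19 = 10011)
  bit 0 = 1: r = r^2 * 21 mod 23 = 1^2 * 21 = 1*21 = 21
  bit 1 = 0: r = r^2 mod 23 = 21^2 = 4
  bit 2 = 0: r = r^2 mod 23 = 4^2 = 16
  bit 3 = 1: r = r^2 * 21 mod 23 = 16^2 * 21 = 3*21 = 17
  bit 4 = 1: r = r^2 * 21 mod 23 = 17^2 * 21 = 13*21 = 20
  -> B = 20
s = B^a = 20^14 mod 23  (bits of 14 = 1110)
  bit 0 = 1: r = r^2 * 20 mod 23 = 1^2 * 20 = 1*20 = 20
  bit 1 = 1: r = r^2 * 20 mod 23 = 20^2 * 20 = 9*20 = 19
  bit 2 = 1: r = r^2 * 20 mod 23 = 19^2 * 20 = 16*20 = 21
  bit 3 = 0: r = r^2 mod 23 = 21^2 = 4
  -> s = B^a = 4

Answer: 4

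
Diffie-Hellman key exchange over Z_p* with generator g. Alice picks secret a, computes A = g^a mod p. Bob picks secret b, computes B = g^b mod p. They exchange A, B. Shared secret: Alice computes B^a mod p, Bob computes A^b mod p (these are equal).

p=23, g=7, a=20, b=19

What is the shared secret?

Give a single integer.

Answer: 4

Derivation:
A = 7^20 mod 23  (bits of 20 = 10100)
  bit 0 = 1: r = r^2 * 7 mod 23 = 1^2 * 7 = 1*7 = 7
  bit 1 = 0: r = r^2 mod 23 = 7^2 = 3
  bit 2 = 1: r = r^2 * 7 mod 23 = 3^2 * 7 = 9*7 = 17
  bit 3 = 0: r = r^2 mod 23 = 17^2 = 13
  bit 4 = 0: r = r^2 mod 23 = 13^2 = 8
  -> A = 8
B = 7^19 mod 23  (bits of 19 = 10011)
  bit 0 = 1: r = r^2 * 7 mod 23 = 1^2 * 7 = 1*7 = 7
  bit 1 = 0: r = r^2 mod 23 = 7^2 = 3
  bit 2 = 0: r = r^2 mod 23 = 3^2 = 9
  bit 3 = 1: r = r^2 * 7 mod 23 = 9^2 * 7 = 12*7 = 15
  bit 4 = 1: r = r^2 * 7 mod 23 = 15^2 * 7 = 18*7 = 11
  -> B = 11
s = B^a = 11^20 mod 23  (bits of 20 = 10100)
  bit 0 = 1: r = r^2 * 11 mod 23 = 1^2 * 11 = 1*11 = 11
  bit 1 = 0: r = r^2 mod 23 = 11^2 = 6
  bit 2 = 1: r = r^2 * 11 mod 23 = 6^2 * 11 = 13*11 = 5
  bit 3 = 0: r = r^2 mod 23 = 5^2 = 2
  bit 4 = 0: r = r^2 mod 23 = 2^2 = 4
  -> s = B^a = 4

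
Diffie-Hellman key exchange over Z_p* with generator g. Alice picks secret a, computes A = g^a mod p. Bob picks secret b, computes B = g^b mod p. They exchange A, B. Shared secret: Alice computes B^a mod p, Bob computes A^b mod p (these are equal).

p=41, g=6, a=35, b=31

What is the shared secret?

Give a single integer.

Answer: 27

Derivation:
A = 6^35 mod 41  (bits of 35 = 100011)
  bit 0 = 1: r = r^2 * 6 mod 41 = 1^2 * 6 = 1*6 = 6
  bit 1 = 0: r = r^2 mod 41 = 6^2 = 36
  bit 2 = 0: r = r^2 mod 41 = 36^2 = 25
  bit 3 = 0: r = r^2 mod 41 = 25^2 = 10
  bit 4 = 1: r = r^2 * 6 mod 41 = 10^2 * 6 = 18*6 = 26
  bit 5 = 1: r = r^2 * 6 mod 41 = 26^2 * 6 = 20*6 = 38
  -> A = 38
B = 6^31 mod 41  (bits of 31 = 11111)
  bit 0 = 1: r = r^2 * 6 mod 41 = 1^2 * 6 = 1*6 = 6
  bit 1 = 1: r = r^2 * 6 mod 41 = 6^2 * 6 = 36*6 = 11
  bit 2 = 1: r = r^2 * 6 mod 41 = 11^2 * 6 = 39*6 = 29
  bit 3 = 1: r = r^2 * 6 mod 41 = 29^2 * 6 = 21*6 = 3
  bit 4 = 1: r = r^2 * 6 mod 41 = 3^2 * 6 = 9*6 = 13
  -> B = 13
s = B^a = 13^35 mod 41  (bits of 35 = 100011)
  bit 0 = 1: r = r^2 * 13 mod 41 = 1^2 * 13 = 1*13 = 13
  bit 1 = 0: r = r^2 mod 41 = 13^2 = 5
  bit 2 = 0: r = r^2 mod 41 = 5^2 = 25
  bit 3 = 0: r = r^2 mod 41 = 25^2 = 10
  bit 4 = 1: r = r^2 * 13 mod 41 = 10^2 * 13 = 18*13 = 29
  bit 5 = 1: r = r^2 * 13 mod 41 = 29^2 * 13 = 21*13 = 27
  -> s = B^a = 27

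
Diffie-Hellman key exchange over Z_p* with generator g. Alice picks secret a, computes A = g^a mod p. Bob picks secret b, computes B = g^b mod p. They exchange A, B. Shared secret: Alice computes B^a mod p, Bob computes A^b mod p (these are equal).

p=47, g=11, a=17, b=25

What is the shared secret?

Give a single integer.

A = 11^17 mod 47  (bits of 17 = 10001)
  bit 0 = 1: r = r^2 * 11 mod 47 = 1^2 * 11 = 1*11 = 11
  bit 1 = 0: r = r^2 mod 47 = 11^2 = 27
  bit 2 = 0: r = r^2 mod 47 = 27^2 = 24
  bit 3 = 0: r = r^2 mod 47 = 24^2 = 12
  bit 4 = 1: r = r^2 * 11 mod 47 = 12^2 * 11 = 3*11 = 33
  -> A = 33
B = 11^25 mod 47  (bits of 25 = 11001)
  bit 0 = 1: r = r^2 * 11 mod 47 = 1^2 * 11 = 1*11 = 11
  bit 1 = 1: r = r^2 * 11 mod 47 = 11^2 * 11 = 27*11 = 15
  bit 2 = 0: r = r^2 mod 47 = 15^2 = 37
  bit 3 = 0: r = r^2 mod 47 = 37^2 = 6
  bit 4 = 1: r = r^2 * 11 mod 47 = 6^2 * 11 = 36*11 = 20
  -> B = 20
s = B^a = 20^17 mod 47  (bits of 17 = 10001)
  bit 0 = 1: r = r^2 * 20 mod 47 = 1^2 * 20 = 1*20 = 20
  bit 1 = 0: r = r^2 mod 47 = 20^2 = 24
  bit 2 = 0: r = r^2 mod 47 = 24^2 = 12
  bit 3 = 0: r = r^2 mod 47 = 12^2 = 3
  bit 4 = 1: r = r^2 * 20 mod 47 = 3^2 * 20 = 9*20 = 39
  -> s = B^a = 39

Answer: 39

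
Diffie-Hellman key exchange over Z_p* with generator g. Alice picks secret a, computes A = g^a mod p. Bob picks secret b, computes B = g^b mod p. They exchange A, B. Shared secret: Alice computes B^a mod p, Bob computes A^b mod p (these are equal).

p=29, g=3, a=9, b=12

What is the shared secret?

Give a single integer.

A = 3^9 mod 29  (bits of 9 = 1001)
  bit 0 = 1: r = r^2 * 3 mod 29 = 1^2 * 3 = 1*3 = 3
  bit 1 = 0: r = r^2 mod 29 = 3^2 = 9
  bit 2 = 0: r = r^2 mod 29 = 9^2 = 23
  bit 3 = 1: r = r^2 * 3 mod 29 = 23^2 * 3 = 7*3 = 21
  -> A = 21
B = 3^12 mod 29  (bits of 12 = 1100)
  bit 0 = 1: r = r^2 * 3 mod 29 = 1^2 * 3 = 1*3 = 3
  bit 1 = 1: r = r^2 * 3 mod 29 = 3^2 * 3 = 9*3 = 27
  bit 2 = 0: r = r^2 mod 29 = 27^2 = 4
  bit 3 = 0: r = r^2 mod 29 = 4^2 = 16
  -> B = 16
s = B^a = 16^9 mod 29  (bits of 9 = 1001)
  bit 0 = 1: r = r^2 * 16 mod 29 = 1^2 * 16 = 1*16 = 16
  bit 1 = 0: r = r^2 mod 29 = 16^2 = 24
  bit 2 = 0: r = r^2 mod 29 = 24^2 = 25
  bit 3 = 1: r = r^2 * 16 mod 29 = 25^2 * 16 = 16*16 = 24
  -> s = B^a = 24

Answer: 24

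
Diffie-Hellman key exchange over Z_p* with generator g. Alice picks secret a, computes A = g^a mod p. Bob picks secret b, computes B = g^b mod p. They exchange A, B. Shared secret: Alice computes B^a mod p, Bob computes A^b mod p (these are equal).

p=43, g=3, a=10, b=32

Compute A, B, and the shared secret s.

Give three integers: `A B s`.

Answer: 10 13 15

Derivation:
A = 3^10 mod 43  (bits of 10 = 1010)
  bit 0 = 1: r = r^2 * 3 mod 43 = 1^2 * 3 = 1*3 = 3
  bit 1 = 0: r = r^2 mod 43 = 3^2 = 9
  bit 2 = 1: r = r^2 * 3 mod 43 = 9^2 * 3 = 38*3 = 28
  bit 3 = 0: r = r^2 mod 43 = 28^2 = 10
  -> A = 10
B = 3^32 mod 43  (bits of 32 = 100000)
  bit 0 = 1: r = r^2 * 3 mod 43 = 1^2 * 3 = 1*3 = 3
  bit 1 = 0: r = r^2 mod 43 = 3^2 = 9
  bit 2 = 0: r = r^2 mod 43 = 9^2 = 38
  bit 3 = 0: r = r^2 mod 43 = 38^2 = 25
  bit 4 = 0: r = r^2 mod 43 = 25^2 = 23
  bit 5 = 0: r = r^2 mod 43 = 23^2 = 13
  -> B = 13
s = B^a = 13^10 mod 43  (bits of 10 = 1010)
  bit 0 = 1: r = r^2 * 13 mod 43 = 1^2 * 13 = 1*13 = 13
  bit 1 = 0: r = r^2 mod 43 = 13^2 = 40
  bit 2 = 1: r = r^2 * 13 mod 43 = 40^2 * 13 = 9*13 = 31
  bit 3 = 0: r = r^2 mod 43 = 31^2 = 15
  -> s = B^a = 15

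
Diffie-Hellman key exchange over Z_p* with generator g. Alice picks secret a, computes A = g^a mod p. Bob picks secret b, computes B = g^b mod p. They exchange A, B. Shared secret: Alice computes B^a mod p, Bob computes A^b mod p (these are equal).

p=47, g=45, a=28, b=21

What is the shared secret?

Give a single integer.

Answer: 14

Derivation:
A = 45^28 mod 47  (bits of 28 = 11100)
  bit 0 = 1: r = r^2 * 45 mod 47 = 1^2 * 45 = 1*45 = 45
  bit 1 = 1: r = r^2 * 45 mod 47 = 45^2 * 45 = 4*45 = 39
  bit 2 = 1: r = r^2 * 45 mod 47 = 39^2 * 45 = 17*45 = 13
  bit 3 = 0: r = r^2 mod 47 = 13^2 = 28
  bit 4 = 0: r = r^2 mod 47 = 28^2 = 32
  -> A = 32
B = 45^21 mod 47  (bits of 21 = 10101)
  bit 0 = 1: r = r^2 * 45 mod 47 = 1^2 * 45 = 1*45 = 45
  bit 1 = 0: r = r^2 mod 47 = 45^2 = 4
  bit 2 = 1: r = r^2 * 45 mod 47 = 4^2 * 45 = 16*45 = 15
  bit 3 = 0: r = r^2 mod 47 = 15^2 = 37
  bit 4 = 1: r = r^2 * 45 mod 47 = 37^2 * 45 = 6*45 = 35
  -> B = 35
s = B^a = 35^28 mod 47  (bits of 28 = 11100)
  bit 0 = 1: r = r^2 * 35 mod 47 = 1^2 * 35 = 1*35 = 35
  bit 1 = 1: r = r^2 * 35 mod 47 = 35^2 * 35 = 3*35 = 11
  bit 2 = 1: r = r^2 * 35 mod 47 = 11^2 * 35 = 27*35 = 5
  bit 3 = 0: r = r^2 mod 47 = 5^2 = 25
  bit 4 = 0: r = r^2 mod 47 = 25^2 = 14
  -> s = B^a = 14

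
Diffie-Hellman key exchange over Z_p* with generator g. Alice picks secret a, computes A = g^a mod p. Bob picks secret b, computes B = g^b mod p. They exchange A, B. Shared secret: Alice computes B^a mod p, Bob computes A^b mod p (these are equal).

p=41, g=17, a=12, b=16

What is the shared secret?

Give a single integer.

A = 17^12 mod 41  (bits of 12 = 1100)
  bit 0 = 1: r = r^2 * 17 mod 41 = 1^2 * 17 = 1*17 = 17
  bit 1 = 1: r = r^2 * 17 mod 41 = 17^2 * 17 = 2*17 = 34
  bit 2 = 0: r = r^2 mod 41 = 34^2 = 8
  bit 3 = 0: r = r^2 mod 41 = 8^2 = 23
  -> A = 23
B = 17^16 mod 41  (bits of 16 = 10000)
  bit 0 = 1: r = r^2 * 17 mod 41 = 1^2 * 17 = 1*17 = 17
  bit 1 = 0: r = r^2 mod 41 = 17^2 = 2
  bit 2 = 0: r = r^2 mod 41 = 2^2 = 4
  bit 3 = 0: r = r^2 mod 41 = 4^2 = 16
  bit 4 = 0: r = r^2 mod 41 = 16^2 = 10
  -> B = 10
s = B^a = 10^12 mod 41  (bits of 12 = 1100)
  bit 0 = 1: r = r^2 * 10 mod 41 = 1^2 * 10 = 1*10 = 10
  bit 1 = 1: r = r^2 * 10 mod 41 = 10^2 * 10 = 18*10 = 16
  bit 2 = 0: r = r^2 mod 41 = 16^2 = 10
  bit 3 = 0: r = r^2 mod 41 = 10^2 = 18
  -> s = B^a = 18

Answer: 18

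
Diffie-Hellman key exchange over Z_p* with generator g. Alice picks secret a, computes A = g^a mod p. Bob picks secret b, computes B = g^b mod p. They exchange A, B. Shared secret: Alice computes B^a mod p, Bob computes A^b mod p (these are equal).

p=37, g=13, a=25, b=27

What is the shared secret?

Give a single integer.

A = 13^25 mod 37  (bits of 25 = 11001)
  bit 0 = 1: r = r^2 * 13 mod 37 = 1^2 * 13 = 1*13 = 13
  bit 1 = 1: r = r^2 * 13 mod 37 = 13^2 * 13 = 21*13 = 14
  bit 2 = 0: r = r^2 mod 37 = 14^2 = 11
  bit 3 = 0: r = r^2 mod 37 = 11^2 = 10
  bit 4 = 1: r = r^2 * 13 mod 37 = 10^2 * 13 = 26*13 = 5
  -> A = 5
B = 13^27 mod 37  (bits of 27 = 11011)
  bit 0 = 1: r = r^2 * 13 mod 37 = 1^2 * 13 = 1*13 = 13
  bit 1 = 1: r = r^2 * 13 mod 37 = 13^2 * 13 = 21*13 = 14
  bit 2 = 0: r = r^2 mod 37 = 14^2 = 11
  bit 3 = 1: r = r^2 * 13 mod 37 = 11^2 * 13 = 10*13 = 19
  bit 4 = 1: r = r^2 * 13 mod 37 = 19^2 * 13 = 28*13 = 31
  -> B = 31
s = B^a = 31^25 mod 37  (bits of 25 = 11001)
  bit 0 = 1: r = r^2 * 31 mod 37 = 1^2 * 31 = 1*31 = 31
  bit 1 = 1: r = r^2 * 31 mod 37 = 31^2 * 31 = 36*31 = 6
  bit 2 = 0: r = r^2 mod 37 = 6^2 = 36
  bit 3 = 0: r = r^2 mod 37 = 36^2 = 1
  bit 4 = 1: r = r^2 * 31 mod 37 = 1^2 * 31 = 1*31 = 31
  -> s = B^a = 31

Answer: 31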